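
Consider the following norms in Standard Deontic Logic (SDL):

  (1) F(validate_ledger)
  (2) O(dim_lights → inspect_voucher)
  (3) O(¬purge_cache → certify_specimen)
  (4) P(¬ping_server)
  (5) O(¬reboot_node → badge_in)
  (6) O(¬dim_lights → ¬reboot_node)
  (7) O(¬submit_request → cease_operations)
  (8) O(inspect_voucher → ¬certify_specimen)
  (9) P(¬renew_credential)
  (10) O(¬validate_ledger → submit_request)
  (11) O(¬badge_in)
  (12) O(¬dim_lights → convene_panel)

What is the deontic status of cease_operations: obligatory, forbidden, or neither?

Premise 7 is O(¬submit_request → cease_operations), but O(¬submit_request) is not derivable from the premises, so it does not yield O(cease_operations).
No premise or chain of K-axiom applications forces O(cease_operations), and none forces O(¬cease_operations). So cease_operations is neither obligatory nor forbidden under these norms.

Neither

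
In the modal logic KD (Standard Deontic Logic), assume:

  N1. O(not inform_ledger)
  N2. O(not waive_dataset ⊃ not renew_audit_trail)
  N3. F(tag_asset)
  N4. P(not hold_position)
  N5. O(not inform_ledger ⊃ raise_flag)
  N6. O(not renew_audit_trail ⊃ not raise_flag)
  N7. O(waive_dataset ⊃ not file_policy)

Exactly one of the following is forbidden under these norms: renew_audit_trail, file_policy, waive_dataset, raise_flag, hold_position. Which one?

Premise 1 states O(not inform_ledger) outright.
Applying K to premise 5 (O(not inform_ledger ⊃ raise_flag)) and O(not inform_ledger) yields O(raise_flag).
Premise 6, O(not renew_audit_trail ⊃ not raise_flag), contraposes to O(raise_flag ⊃ renew_audit_trail); with O(raise_flag) we get O(renew_audit_trail).
The contrapositive of premise 2 (O(not waive_dataset ⊃ not renew_audit_trail)) is O(renew_audit_trail ⊃ waive_dataset), and O(renew_audit_trail) is already established, so O(waive_dataset).
Applying K to premise 7 (O(waive_dataset ⊃ not file_policy)) and O(waive_dataset) yields O(not file_policy).
So O(not file_policy) holds, i.e. file_policy is forbidden. None of the other listed options is forbidden under the premises.

file_policy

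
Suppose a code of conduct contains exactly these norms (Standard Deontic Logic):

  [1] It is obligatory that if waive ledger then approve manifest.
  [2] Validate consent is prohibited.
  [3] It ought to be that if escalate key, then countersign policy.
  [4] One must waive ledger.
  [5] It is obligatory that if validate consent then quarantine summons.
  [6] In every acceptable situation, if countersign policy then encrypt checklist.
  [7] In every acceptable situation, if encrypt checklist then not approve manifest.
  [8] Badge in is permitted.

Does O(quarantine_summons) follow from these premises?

Premise 5 is O(validate_consent → quarantine_summons), but O(validate_consent) is not derivable from the premises, so it does not yield O(quarantine_summons).
No other premise forces O(quarantine_summons). An ideal world satisfying every premise can still have quarantine_summons false, so O(quarantine_summons) is not derivable.

No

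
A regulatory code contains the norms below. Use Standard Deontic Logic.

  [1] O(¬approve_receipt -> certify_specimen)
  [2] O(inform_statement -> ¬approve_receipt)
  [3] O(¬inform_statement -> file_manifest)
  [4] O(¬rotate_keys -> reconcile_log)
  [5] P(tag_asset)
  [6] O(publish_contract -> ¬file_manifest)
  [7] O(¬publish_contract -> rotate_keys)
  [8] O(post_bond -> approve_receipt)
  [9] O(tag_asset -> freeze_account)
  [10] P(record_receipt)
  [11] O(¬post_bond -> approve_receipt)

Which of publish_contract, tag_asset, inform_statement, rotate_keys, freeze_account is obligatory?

rotate_keys

Premises 8 and 11 are O(post_bond -> approve_receipt) and O(¬post_bond -> approve_receipt); every ideal world satisfies post_bond or ¬post_bond, so in either case approve_receipt holds — hence O(approve_receipt).
The contrapositive of premise 2 (O(inform_statement -> ¬approve_receipt)) is O(approve_receipt -> ¬inform_statement), and O(approve_receipt) is already established, so O(¬inform_statement).
Premise 3 is O(¬inform_statement -> file_manifest); since O(¬inform_statement), deontic closure gives O(file_manifest).
The contrapositive of premise 6 (O(publish_contract -> ¬file_manifest)) is O(file_manifest -> ¬publish_contract), and O(file_manifest) is already established, so O(¬publish_contract).
With premise 7, O(¬publish_contract -> rotate_keys), the K-axiom yields O(rotate_keys).
So O(rotate_keys) holds — rotate_keys is obligatory. None of the other listed options is made obligatory by any chain of premises.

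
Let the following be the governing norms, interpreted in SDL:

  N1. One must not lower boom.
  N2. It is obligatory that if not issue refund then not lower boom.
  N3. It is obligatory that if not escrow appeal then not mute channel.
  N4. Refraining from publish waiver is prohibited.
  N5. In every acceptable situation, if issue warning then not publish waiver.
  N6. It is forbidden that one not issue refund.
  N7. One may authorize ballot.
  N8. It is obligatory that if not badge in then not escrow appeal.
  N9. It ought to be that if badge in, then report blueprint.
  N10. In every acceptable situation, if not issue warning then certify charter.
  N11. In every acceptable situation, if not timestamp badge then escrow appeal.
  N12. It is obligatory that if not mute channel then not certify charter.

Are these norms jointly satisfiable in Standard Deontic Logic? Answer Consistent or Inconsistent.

Consistent

Premise 2 is O(¬issue_refund → ¬lower_boom); even if O(¬lower_boom) held, inferring O(¬issue_refund) would be affirming the consequent — invalid.
So O(¬issue_refund) is not derivable, and the apparent clash with O(issue_refund) does not arise.
A world satisfying every obligation exists (e.g. authorize_ballot=false, badge_in=true, certify_charter=true, escrow_appeal=true, issue_refund=true, issue_warning=false, lower_boom=false, mute_channel=true, publish_waiver=true, report_blueprint=true, timestamp_badge=false); no atom is both obligatory and forbidden, so the set is consistent.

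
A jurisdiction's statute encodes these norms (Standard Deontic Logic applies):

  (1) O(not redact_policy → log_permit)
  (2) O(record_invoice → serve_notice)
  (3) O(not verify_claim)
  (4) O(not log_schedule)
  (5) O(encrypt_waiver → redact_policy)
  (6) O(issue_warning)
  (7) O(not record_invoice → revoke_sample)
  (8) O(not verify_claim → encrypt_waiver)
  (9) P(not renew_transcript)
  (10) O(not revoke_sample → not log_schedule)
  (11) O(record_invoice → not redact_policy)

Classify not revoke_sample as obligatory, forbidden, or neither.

Forbidden

Premise 3 states O(not verify_claim) outright.
From O(not verify_claim) and premise 8, O(not verify_claim → encrypt_waiver), we obtain O(encrypt_waiver).
Applying K to premise 5 (O(encrypt_waiver → redact_policy)) and O(encrypt_waiver) yields O(redact_policy).
Premise 11, O(record_invoice → not redact_policy), contraposes to O(redact_policy → not record_invoice); with O(redact_policy) we get O(not record_invoice).
Premise 7 is O(not record_invoice → revoke_sample); since O(not record_invoice), deontic closure gives O(revoke_sample).
Premises 1, 2, 4, 6, 9, 10 do not contribute to this derivation.
Thus O(revoke_sample), which is F(not revoke_sample): not revoke_sample is forbidden.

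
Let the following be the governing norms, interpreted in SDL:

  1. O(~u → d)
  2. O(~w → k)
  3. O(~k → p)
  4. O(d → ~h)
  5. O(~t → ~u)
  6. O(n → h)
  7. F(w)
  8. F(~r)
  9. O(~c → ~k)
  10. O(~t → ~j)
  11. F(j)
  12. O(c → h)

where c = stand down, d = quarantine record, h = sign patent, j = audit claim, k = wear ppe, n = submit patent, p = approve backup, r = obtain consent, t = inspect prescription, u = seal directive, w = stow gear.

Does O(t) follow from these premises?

F(w) at premise 7 means O(~w).
Premise 2 is O(~w → k); since O(~w), deontic closure gives O(k).
The contrapositive of premise 9 (O(~c → ~k)) is O(k → c), and O(k) is already established, so O(c).
With premise 12, O(c → h), the K-axiom yields O(h).
The contrapositive of premise 4 (O(d → ~h)) is O(h → ~d), and O(h) is already established, so O(~d).
The contrapositive of premise 1 (O(~u → d)) is O(~d → u), and O(~d) is already established, so O(u).
Premise 5, O(~t → ~u), contraposes to O(u → t); with O(u) we get O(t).
Premises 3, 6, 8, 10, 11 do not contribute to this derivation.
So O(t) follows.

Yes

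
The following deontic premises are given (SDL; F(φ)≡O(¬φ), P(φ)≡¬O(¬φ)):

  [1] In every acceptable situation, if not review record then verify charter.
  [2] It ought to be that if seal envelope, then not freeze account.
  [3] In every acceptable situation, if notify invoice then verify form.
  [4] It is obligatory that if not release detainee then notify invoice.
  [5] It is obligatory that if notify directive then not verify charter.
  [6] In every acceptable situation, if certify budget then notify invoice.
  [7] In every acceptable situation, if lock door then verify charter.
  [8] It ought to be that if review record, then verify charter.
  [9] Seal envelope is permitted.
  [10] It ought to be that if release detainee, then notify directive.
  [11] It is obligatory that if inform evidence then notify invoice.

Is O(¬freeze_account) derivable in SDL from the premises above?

No

Premise 2 is O(seal_envelope → ¬freeze_account), but O(seal_envelope) is not derivable from the premises (the permission P(seal_envelope) asserts only ¬O(¬seal_envelope), not O(seal_envelope)), so it does not yield O(¬freeze_account).
No other premise forces O(¬freeze_account). An ideal world satisfying every premise can still have ¬freeze_account false, so O(¬freeze_account) is not derivable.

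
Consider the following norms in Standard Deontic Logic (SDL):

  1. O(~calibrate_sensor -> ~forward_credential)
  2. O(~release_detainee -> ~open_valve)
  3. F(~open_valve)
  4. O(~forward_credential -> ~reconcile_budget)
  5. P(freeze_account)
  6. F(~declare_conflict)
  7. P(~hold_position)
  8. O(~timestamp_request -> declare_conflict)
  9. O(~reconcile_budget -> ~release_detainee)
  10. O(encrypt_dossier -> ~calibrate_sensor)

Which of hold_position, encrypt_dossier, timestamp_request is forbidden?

Premise 3, F(~open_valve), is equivalent to O(open_valve).
The contrapositive of premise 2 (O(~release_detainee -> ~open_valve)) is O(open_valve -> release_detainee), and O(open_valve) is already established, so O(release_detainee).
The contrapositive of premise 9 (O(~reconcile_budget -> ~release_detainee)) is O(release_detainee -> reconcile_budget), and O(release_detainee) is already established, so O(reconcile_budget).
The contrapositive of premise 4 (O(~forward_credential -> ~reconcile_budget)) is O(reconcile_budget -> forward_credential), and O(reconcile_budget) is already established, so O(forward_credential).
The contrapositive of premise 1 (O(~calibrate_sensor -> ~forward_credential)) is O(forward_credential -> calibrate_sensor), and O(forward_credential) is already established, so O(calibrate_sensor).
The contrapositive of premise 10 (O(encrypt_dossier -> ~calibrate_sensor)) is O(calibrate_sensor -> ~encrypt_dossier), and O(calibrate_sensor) is already established, so O(~encrypt_dossier).
So O(~encrypt_dossier) holds, i.e. encrypt_dossier is forbidden. None of the other listed options is forbidden under the premises.

encrypt_dossier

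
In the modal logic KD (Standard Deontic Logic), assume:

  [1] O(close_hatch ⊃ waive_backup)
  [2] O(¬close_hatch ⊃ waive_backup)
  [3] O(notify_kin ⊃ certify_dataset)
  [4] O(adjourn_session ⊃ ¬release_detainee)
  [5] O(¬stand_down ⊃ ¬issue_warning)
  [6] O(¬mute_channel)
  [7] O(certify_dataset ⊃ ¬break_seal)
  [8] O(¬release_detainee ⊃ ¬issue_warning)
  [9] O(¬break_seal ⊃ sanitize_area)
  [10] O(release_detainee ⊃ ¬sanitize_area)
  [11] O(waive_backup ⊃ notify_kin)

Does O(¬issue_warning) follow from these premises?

Yes

Premises 2 and 1 cover both cases: O(¬close_hatch ⊃ waive_backup) and O(close_hatch ⊃ waive_backup). Since ¬close_hatch ∨ close_hatch is a tautology, O(waive_backup) follows.
From O(waive_backup) and premise 11, O(waive_backup ⊃ notify_kin), we obtain O(notify_kin).
Applying K to premise 3 (O(notify_kin ⊃ certify_dataset)) and O(notify_kin) yields O(certify_dataset).
Premise 7 is O(certify_dataset ⊃ ¬break_seal); since O(certify_dataset), deontic closure gives O(¬break_seal).
From O(¬break_seal) and premise 9, O(¬break_seal ⊃ sanitize_area), we obtain O(sanitize_area).
Premise 10 is O(release_detainee ⊃ ¬sanitize_area); contrapositively O(sanitize_area ⊃ ¬release_detainee). Since O(sanitize_area) holds, K gives O(¬release_detainee).
Premise 8 is O(¬release_detainee ⊃ ¬issue_warning); since O(¬release_detainee), deontic closure gives O(¬issue_warning).
Premises 4, 5, 6 do not contribute to this derivation.
So O(¬issue_warning) follows.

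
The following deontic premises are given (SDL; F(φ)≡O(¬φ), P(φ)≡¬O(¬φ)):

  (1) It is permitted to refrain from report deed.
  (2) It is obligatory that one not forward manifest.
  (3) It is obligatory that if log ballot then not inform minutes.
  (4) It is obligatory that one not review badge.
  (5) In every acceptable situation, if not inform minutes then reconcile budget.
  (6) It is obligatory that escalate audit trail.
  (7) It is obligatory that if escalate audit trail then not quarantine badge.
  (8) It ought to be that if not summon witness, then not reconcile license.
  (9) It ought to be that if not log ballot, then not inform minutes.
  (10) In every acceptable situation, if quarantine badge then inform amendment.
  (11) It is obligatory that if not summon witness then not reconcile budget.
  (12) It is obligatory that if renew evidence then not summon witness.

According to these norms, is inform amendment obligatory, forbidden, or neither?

Premise 10 is O(quarantine_badge → inform_amendment), but O(quarantine_badge) is not derivable from the premises, so it does not yield O(inform_amendment).
No premise or chain of K-axiom applications forces O(inform_amendment), and none forces O(¬inform_amendment). So inform_amendment is neither obligatory nor forbidden under these norms.

Neither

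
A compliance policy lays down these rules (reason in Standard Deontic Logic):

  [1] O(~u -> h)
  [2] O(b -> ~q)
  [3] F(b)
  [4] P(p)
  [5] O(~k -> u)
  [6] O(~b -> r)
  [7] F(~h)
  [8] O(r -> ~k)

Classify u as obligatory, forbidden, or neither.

Obligatory

Premise 3 is F(b), i.e. O(~b).
From O(~b) and premise 6, O(~b -> r), we obtain O(r).
With premise 8, O(r -> ~k), the K-axiom yields O(~k).
Applying K to premise 5 (O(~k -> u)) and O(~k) yields O(u).
Premises 1, 2, 4, 7 do not contribute to this derivation.
Hence u is obligatory.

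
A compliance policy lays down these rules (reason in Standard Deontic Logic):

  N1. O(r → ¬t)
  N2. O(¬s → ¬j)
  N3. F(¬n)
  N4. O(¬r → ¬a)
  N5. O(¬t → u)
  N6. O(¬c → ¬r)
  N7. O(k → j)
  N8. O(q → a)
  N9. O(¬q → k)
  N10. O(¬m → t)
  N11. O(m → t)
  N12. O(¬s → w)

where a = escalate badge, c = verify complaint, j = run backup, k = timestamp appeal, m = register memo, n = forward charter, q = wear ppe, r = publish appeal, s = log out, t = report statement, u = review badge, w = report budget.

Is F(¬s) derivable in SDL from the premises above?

Premises 10 and 11 are O(¬m → t) and O(m → t); every ideal world satisfies ¬m or m, so in either case t holds — hence O(t).
Premise 1 is O(r → ¬t); contrapositively O(t → ¬r). Since O(t) holds, K gives O(¬r).
Applying K to premise 4 (O(¬r → ¬a)) and O(¬r) yields O(¬a).
Premise 8 is O(q → a); contrapositively O(¬a → ¬q). Since O(¬a) holds, K gives O(¬q).
With premise 9, O(¬q → k), the K-axiom yields O(k).
From O(k) and premise 7, O(k → j), we obtain O(j).
Premise 2, O(¬s → ¬j), contraposes to O(j → s); with O(j) we get O(s).
Premises 3, 5, 6, 12 do not contribute to this derivation.
So O(s) holds, i.e. F(¬s). The claim follows.

Yes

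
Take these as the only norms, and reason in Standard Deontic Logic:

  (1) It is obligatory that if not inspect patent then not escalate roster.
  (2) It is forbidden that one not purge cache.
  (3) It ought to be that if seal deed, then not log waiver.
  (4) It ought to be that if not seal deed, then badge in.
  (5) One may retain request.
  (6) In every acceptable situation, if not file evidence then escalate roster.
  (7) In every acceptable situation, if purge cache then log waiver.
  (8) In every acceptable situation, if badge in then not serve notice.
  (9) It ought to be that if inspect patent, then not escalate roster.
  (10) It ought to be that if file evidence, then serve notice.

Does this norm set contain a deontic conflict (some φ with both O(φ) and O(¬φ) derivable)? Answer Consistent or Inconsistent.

Inconsistent

Premises 1 and 9 cover both cases: O(¬inspect_patent → ¬escalate_roster) and O(inspect_patent → ¬escalate_roster). Since ¬inspect_patent ∨ inspect_patent is a tautology, O(¬escalate_roster) follows.
Premise 6, O(¬file_evidence → escalate_roster), contraposes to O(¬escalate_roster → file_evidence); with O(¬escalate_roster) we get O(file_evidence).
Applying K to premise 10 (O(file_evidence → serve_notice)) and O(file_evidence) yields O(serve_notice).
Premise 8, O(badge_in → ¬serve_notice), contraposes to O(serve_notice → ¬badge_in); with O(serve_notice) we get O(¬badge_in).
The contrapositive of premise 4 (O(¬seal_deed → badge_in)) is O(¬badge_in → seal_deed), and O(¬badge_in) is already established, so O(seal_deed).
Premise 3 is O(seal_deed → ¬log_waiver); since O(seal_deed), deontic closure gives O(¬log_waiver).
The contrapositive of premise 7 (O(purge_cache → log_waiver)) is O(¬log_waiver → ¬purge_cache), and O(¬log_waiver) is already established, so O(¬purge_cache).
But premise 2, F(¬purge_cache), means O(purge_cache).
We now have both O(¬purge_cache) and O(purge_cache) — purge_cache is simultaneously obligatory and forbidden, violating the D-axiom.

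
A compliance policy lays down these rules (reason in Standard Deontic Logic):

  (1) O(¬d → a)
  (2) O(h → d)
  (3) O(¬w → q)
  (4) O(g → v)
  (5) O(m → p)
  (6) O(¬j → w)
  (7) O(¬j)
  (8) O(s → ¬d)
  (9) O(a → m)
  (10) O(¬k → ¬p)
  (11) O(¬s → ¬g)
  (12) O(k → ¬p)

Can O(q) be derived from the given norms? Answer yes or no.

No

Premise 3 is O(¬w → q), but O(¬w) is not derivable from the premises, so it does not yield O(q).
No other premise forces O(q). An ideal world satisfying every premise can still have q false, so O(q) is not derivable.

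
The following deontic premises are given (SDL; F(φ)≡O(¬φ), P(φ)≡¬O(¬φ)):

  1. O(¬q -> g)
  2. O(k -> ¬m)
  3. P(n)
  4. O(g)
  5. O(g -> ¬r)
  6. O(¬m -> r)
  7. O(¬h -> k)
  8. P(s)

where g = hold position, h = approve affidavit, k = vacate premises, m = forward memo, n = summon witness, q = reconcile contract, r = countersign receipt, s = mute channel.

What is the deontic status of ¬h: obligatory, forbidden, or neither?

Premise 4 gives O(g).
Applying K to premise 5 (O(g -> ¬r)) and O(g) yields O(¬r).
Premise 6 is O(¬m -> r); contrapositively O(¬r -> m). Since O(¬r) holds, K gives O(m).
Premise 2, O(k -> ¬m), contraposes to O(m -> ¬k); with O(m) we get O(¬k).
The contrapositive of premise 7 (O(¬h -> k)) is O(¬k -> h), and O(¬k) is already established, so O(h).
Premises 1, 3, 8 do not contribute to this derivation.
Thus O(h), which is F(¬h): ¬h is forbidden.

Forbidden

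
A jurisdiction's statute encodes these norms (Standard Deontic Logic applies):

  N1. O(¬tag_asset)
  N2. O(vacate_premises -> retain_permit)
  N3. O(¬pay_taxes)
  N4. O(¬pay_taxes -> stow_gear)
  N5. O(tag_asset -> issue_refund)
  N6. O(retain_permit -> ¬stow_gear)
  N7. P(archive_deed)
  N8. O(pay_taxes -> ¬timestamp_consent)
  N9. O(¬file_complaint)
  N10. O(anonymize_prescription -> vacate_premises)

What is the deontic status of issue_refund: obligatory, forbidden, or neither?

Premise 5 is O(tag_asset -> issue_refund), but O(tag_asset) is not derivable from the premises, so it does not yield O(issue_refund).
No premise or chain of K-axiom applications forces O(issue_refund), and none forces O(¬issue_refund). So issue_refund is neither obligatory nor forbidden under these norms.

Neither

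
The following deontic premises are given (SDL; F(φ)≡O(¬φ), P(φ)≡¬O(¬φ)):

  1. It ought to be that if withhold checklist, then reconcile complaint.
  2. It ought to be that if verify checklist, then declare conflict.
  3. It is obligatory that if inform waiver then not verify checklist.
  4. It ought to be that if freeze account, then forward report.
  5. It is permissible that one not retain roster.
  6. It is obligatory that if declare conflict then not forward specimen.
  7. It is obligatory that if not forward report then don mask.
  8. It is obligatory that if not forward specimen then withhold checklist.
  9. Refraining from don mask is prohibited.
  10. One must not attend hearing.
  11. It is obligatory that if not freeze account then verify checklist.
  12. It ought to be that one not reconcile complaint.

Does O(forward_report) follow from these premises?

Yes

Premise 12 states O(¬reconcile_complaint) outright.
Premise 1, O(withhold_checklist → reconcile_complaint), contraposes to O(¬reconcile_complaint → ¬withhold_checklist); with O(¬reconcile_complaint) we get O(¬withhold_checklist).
Premise 8, O(¬forward_specimen → withhold_checklist), contraposes to O(¬withhold_checklist → forward_specimen); with O(¬withhold_checklist) we get O(forward_specimen).
Premise 6, O(declare_conflict → ¬forward_specimen), contraposes to O(forward_specimen → ¬declare_conflict); with O(forward_specimen) we get O(¬declare_conflict).
Premise 2 is O(verify_checklist → declare_conflict); contrapositively O(¬declare_conflict → ¬verify_checklist). Since O(¬declare_conflict) holds, K gives O(¬verify_checklist).
Premise 11 is O(¬freeze_account → verify_checklist); contrapositively O(¬verify_checklist → freeze_account). Since O(¬verify_checklist) holds, K gives O(freeze_account).
With premise 4, O(freeze_account → forward_report), the K-axiom yields O(forward_report).
Premises 3, 5, 7, 9, 10 do not contribute to this derivation.
So O(forward_report) follows.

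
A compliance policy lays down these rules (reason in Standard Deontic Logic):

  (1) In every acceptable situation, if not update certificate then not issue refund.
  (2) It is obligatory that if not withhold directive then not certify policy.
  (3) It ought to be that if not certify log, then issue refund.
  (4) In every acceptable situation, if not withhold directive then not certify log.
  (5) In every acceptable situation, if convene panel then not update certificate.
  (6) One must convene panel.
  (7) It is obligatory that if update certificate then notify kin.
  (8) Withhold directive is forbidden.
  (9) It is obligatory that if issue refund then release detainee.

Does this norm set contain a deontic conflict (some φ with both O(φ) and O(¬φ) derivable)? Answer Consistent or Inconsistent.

From premise 6 we have O(convene_panel).
From O(convene_panel) and premise 5, O(convene_panel → ¬update_certificate), we obtain O(¬update_certificate).
With premise 1, O(¬update_certificate → ¬issue_refund), the K-axiom yields O(¬issue_refund).
Premise 3 is O(¬certify_log → issue_refund); contrapositively O(¬issue_refund → certify_log). Since O(¬issue_refund) holds, K gives O(certify_log).
The contrapositive of premise 4 (O(¬withhold_directive → ¬certify_log)) is O(certify_log → withhold_directive), and O(certify_log) is already established, so O(withhold_directive).
Yet premise 8 is F(withhold_directive), i.e. O(¬withhold_directive).
We now have both O(withhold_directive) and O(¬withhold_directive) — withhold_directive is simultaneously obligatory and forbidden, violating the D-axiom.

Inconsistent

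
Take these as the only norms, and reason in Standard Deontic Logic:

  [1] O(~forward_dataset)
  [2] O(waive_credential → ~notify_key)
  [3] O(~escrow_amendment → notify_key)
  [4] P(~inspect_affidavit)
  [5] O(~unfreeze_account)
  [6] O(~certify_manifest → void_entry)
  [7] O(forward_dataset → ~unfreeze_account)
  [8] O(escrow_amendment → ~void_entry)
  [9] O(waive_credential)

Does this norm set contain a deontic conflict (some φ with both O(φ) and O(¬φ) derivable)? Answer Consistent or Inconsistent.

Premise 7 is O(forward_dataset → ~unfreeze_account); even if O(~unfreeze_account) held, inferring O(forward_dataset) would be affirming the consequent — invalid.
So O(forward_dataset) is not derivable, and the apparent clash with O(~forward_dataset) does not arise.
A world satisfying every obligation exists (e.g. certify_manifest=true, escrow_amendment=true, forward_dataset=false, inspect_affidavit=false, notify_key=false, unfreeze_account=false, void_entry=false, waive_credential=true); no atom is both obligatory and forbidden, so the set is consistent.

Consistent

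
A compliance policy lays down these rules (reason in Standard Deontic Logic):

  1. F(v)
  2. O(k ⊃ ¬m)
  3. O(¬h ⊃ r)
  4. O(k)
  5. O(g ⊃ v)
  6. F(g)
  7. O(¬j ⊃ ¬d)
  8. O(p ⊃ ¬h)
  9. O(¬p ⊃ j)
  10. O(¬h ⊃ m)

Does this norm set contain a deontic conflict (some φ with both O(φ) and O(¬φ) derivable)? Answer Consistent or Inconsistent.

Premise 5 is O(g ⊃ v), but O(g) is not derivable from the premises, so it does not yield O(v).
So O(v) is not derivable, and the apparent clash with O(¬v) does not arise.
A world satisfying every obligation exists (e.g. d=false, g=false, h=true, j=true, k=true, m=false, p=false, r=false, v=false); no atom is both obligatory and forbidden, so the set is consistent.

Consistent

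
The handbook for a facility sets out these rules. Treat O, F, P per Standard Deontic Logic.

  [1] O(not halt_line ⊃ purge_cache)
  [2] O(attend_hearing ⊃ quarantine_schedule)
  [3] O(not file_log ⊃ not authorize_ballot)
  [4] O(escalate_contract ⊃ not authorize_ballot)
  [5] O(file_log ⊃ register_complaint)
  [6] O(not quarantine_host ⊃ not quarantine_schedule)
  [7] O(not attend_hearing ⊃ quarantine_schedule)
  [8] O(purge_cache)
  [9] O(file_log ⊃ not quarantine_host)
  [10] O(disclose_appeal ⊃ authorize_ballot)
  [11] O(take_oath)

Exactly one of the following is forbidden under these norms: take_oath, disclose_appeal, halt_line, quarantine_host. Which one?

disclose_appeal

By case analysis on not attend_hearing: premise 7 gives O(not attend_hearing ⊃ quarantine_schedule) and premise 2 gives O(attend_hearing ⊃ quarantine_schedule), so O(quarantine_schedule) either way.
The contrapositive of premise 6 (O(not quarantine_host ⊃ not quarantine_schedule)) is O(quarantine_schedule ⊃ quarantine_host), and O(quarantine_schedule) is already established, so O(quarantine_host).
Premise 9 is O(file_log ⊃ not quarantine_host); contrapositively O(quarantine_host ⊃ not file_log). Since O(quarantine_host) holds, K gives O(not file_log).
From O(not file_log) and premise 3, O(not file_log ⊃ not authorize_ballot), we obtain O(not authorize_ballot).
The contrapositive of premise 10 (O(disclose_appeal ⊃ authorize_ballot)) is O(not authorize_ballot ⊃ not disclose_appeal), and O(not authorize_ballot) is already established, so O(not disclose_appeal).
So O(not disclose_appeal) holds, i.e. disclose_appeal is forbidden. None of the other listed options is forbidden under the premises.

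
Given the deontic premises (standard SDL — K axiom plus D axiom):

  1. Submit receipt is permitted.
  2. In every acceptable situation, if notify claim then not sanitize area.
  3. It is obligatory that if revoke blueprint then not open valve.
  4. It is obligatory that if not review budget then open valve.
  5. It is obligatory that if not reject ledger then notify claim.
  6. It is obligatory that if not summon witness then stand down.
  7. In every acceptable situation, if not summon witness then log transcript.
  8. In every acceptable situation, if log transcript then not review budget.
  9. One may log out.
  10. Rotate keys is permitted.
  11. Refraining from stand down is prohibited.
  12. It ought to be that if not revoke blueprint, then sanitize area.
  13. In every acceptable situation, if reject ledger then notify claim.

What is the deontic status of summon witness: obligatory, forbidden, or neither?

Premises 13 and 5 cover both cases: O(reject_ledger → notify_claim) and O(¬reject_ledger → notify_claim). Since reject_ledger ∨ ¬reject_ledger is a tautology, O(notify_claim) follows.
With premise 2, O(notify_claim → ¬sanitize_area), the K-axiom yields O(¬sanitize_area).
Premise 12 is O(¬revoke_blueprint → sanitize_area); contrapositively O(¬sanitize_area → revoke_blueprint). Since O(¬sanitize_area) holds, K gives O(revoke_blueprint).
Applying K to premise 3 (O(revoke_blueprint → ¬open_valve)) and O(revoke_blueprint) yields O(¬open_valve).
Premise 4 is O(¬review_budget → open_valve); contrapositively O(¬open_valve → review_budget). Since O(¬open_valve) holds, K gives O(review_budget).
Premise 8 is O(log_transcript → ¬review_budget); contrapositively O(review_budget → ¬log_transcript). Since O(review_budget) holds, K gives O(¬log_transcript).
Premise 7, O(¬summon_witness → log_transcript), contraposes to O(¬log_transcript → summon_witness); with O(¬log_transcript) we get O(summon_witness).
Premises 1, 6, 9, 10, 11 do not contribute to this derivation.
Hence summon_witness is obligatory.

Obligatory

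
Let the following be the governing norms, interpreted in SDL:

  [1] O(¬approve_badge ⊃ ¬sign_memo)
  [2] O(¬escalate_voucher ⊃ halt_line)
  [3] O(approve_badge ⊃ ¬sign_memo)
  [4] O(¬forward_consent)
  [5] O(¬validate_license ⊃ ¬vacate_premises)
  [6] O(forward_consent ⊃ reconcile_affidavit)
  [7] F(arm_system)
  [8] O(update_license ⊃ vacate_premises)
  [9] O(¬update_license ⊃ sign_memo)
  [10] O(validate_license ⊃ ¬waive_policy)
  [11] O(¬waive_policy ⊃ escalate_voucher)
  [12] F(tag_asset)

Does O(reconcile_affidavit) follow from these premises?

No

Premise 6 is O(forward_consent ⊃ reconcile_affidavit), but O(forward_consent) is not derivable from the premises, so it does not yield O(reconcile_affidavit).
No other premise forces O(reconcile_affidavit). An ideal world satisfying every premise can still have reconcile_affidavit false, so O(reconcile_affidavit) is not derivable.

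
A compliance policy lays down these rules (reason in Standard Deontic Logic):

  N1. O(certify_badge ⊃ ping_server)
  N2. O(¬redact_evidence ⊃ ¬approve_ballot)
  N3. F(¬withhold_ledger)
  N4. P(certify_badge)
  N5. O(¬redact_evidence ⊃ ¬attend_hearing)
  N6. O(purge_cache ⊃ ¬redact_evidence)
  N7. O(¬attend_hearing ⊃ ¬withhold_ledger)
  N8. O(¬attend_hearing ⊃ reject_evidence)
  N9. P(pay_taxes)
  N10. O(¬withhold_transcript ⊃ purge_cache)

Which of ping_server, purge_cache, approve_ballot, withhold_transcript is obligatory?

F(¬withhold_ledger) at premise 3 means O(withhold_ledger).
Premise 7, O(¬attend_hearing ⊃ ¬withhold_ledger), contraposes to O(withhold_ledger ⊃ attend_hearing); with O(withhold_ledger) we get O(attend_hearing).
Premise 5, O(¬redact_evidence ⊃ ¬attend_hearing), contraposes to O(attend_hearing ⊃ redact_evidence); with O(attend_hearing) we get O(redact_evidence).
The contrapositive of premise 6 (O(purge_cache ⊃ ¬redact_evidence)) is O(redact_evidence ⊃ ¬purge_cache), and O(redact_evidence) is already established, so O(¬purge_cache).
Premise 10 is O(¬withhold_transcript ⊃ purge_cache); contrapositively O(¬purge_cache ⊃ withhold_transcript). Since O(¬purge_cache) holds, K gives O(withhold_transcript).
So O(withhold_transcript) holds — withhold_transcript is obligatory. None of the other listed options is made obligatory by any chain of premises.

withhold_transcript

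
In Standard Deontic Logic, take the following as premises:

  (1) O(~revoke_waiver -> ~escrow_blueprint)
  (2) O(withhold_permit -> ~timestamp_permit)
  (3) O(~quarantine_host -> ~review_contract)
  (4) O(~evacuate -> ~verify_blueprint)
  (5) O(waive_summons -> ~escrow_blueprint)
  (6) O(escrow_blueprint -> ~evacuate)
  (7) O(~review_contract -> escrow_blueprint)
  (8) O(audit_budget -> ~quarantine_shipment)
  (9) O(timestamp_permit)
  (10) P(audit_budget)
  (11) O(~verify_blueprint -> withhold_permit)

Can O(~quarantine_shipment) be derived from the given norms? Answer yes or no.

Premise 8 is O(audit_budget -> ~quarantine_shipment), but O(audit_budget) is not derivable from the premises (the permission P(audit_budget) asserts only ~O(~audit_budget), not O(audit_budget)), so it does not yield O(~quarantine_shipment).
No other premise forces O(~quarantine_shipment). An ideal world satisfying every premise can still have ~quarantine_shipment false, so O(~quarantine_shipment) is not derivable.

No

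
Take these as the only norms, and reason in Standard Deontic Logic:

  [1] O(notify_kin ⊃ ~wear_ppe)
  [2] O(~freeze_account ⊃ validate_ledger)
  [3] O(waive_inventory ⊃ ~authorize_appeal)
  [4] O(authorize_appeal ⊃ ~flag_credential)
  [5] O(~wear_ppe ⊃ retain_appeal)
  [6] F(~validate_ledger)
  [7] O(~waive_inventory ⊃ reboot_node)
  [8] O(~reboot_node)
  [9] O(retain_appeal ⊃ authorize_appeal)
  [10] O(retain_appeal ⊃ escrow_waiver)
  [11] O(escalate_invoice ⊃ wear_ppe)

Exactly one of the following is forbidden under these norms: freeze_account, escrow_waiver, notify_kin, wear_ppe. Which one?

Premise 8 states O(~reboot_node) outright.
Premise 7, O(~waive_inventory ⊃ reboot_node), contraposes to O(~reboot_node ⊃ waive_inventory); with O(~reboot_node) we get O(waive_inventory).
From O(waive_inventory) and premise 3, O(waive_inventory ⊃ ~authorize_appeal), we obtain O(~authorize_appeal).
Premise 9, O(retain_appeal ⊃ authorize_appeal), contraposes to O(~authorize_appeal ⊃ ~retain_appeal); with O(~authorize_appeal) we get O(~retain_appeal).
Premise 5, O(~wear_ppe ⊃ retain_appeal), contraposes to O(~retain_appeal ⊃ wear_ppe); with O(~retain_appeal) we get O(wear_ppe).
Premise 1 is O(notify_kin ⊃ ~wear_ppe); contrapositively O(wear_ppe ⊃ ~notify_kin). Since O(wear_ppe) holds, K gives O(~notify_kin).
So O(~notify_kin) holds, i.e. notify_kin is forbidden. None of the other listed options is forbidden under the premises.

notify_kin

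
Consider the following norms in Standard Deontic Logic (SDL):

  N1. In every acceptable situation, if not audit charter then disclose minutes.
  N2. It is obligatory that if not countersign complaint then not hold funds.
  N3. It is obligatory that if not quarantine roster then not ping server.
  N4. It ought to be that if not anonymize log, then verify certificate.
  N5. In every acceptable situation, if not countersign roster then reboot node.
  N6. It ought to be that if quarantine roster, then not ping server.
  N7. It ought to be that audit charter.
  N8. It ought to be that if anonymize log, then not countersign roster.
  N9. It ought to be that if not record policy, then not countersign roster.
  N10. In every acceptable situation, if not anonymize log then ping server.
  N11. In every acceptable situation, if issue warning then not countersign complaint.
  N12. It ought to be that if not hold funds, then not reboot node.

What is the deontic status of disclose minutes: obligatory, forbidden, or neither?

Neither

Premise 1 is O(¬audit_charter → disclose_minutes), but O(¬audit_charter) is not derivable from the premises, so it does not yield O(disclose_minutes).
No premise or chain of K-axiom applications forces O(disclose_minutes), and none forces O(¬disclose_minutes). So disclose_minutes is neither obligatory nor forbidden under these norms.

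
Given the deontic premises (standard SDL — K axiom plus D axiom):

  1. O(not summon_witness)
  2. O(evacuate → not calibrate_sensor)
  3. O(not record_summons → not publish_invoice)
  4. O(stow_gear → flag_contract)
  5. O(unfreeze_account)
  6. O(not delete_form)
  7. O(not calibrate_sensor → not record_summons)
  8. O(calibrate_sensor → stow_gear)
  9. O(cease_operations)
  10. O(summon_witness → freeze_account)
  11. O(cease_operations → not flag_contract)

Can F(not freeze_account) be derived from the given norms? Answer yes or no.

No

Premise 10 is O(summon_witness → freeze_account), but O(summon_witness) is not derivable from the premises, so it does not yield O(freeze_account).
No other premise forces O(freeze_account). An ideal world satisfying every premise can still have not freeze_account true, so F(not freeze_account) is not derivable.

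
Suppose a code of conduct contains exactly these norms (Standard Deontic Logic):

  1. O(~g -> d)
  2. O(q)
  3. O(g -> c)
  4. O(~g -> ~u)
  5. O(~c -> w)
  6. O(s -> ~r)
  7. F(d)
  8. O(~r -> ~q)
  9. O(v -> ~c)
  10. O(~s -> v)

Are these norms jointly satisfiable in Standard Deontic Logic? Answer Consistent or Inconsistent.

F(d) at premise 7 means O(~d).
Premise 1 is O(~g -> d); contrapositively O(~d -> g). Since O(~d) holds, K gives O(g).
With premise 3, O(g -> c), the K-axiom yields O(c).
Premise 9 is O(v -> ~c); contrapositively O(c -> ~v). Since O(c) holds, K gives O(~v).
Premise 10 is O(~s -> v); contrapositively O(~v -> s). Since O(~v) holds, K gives O(s).
Applying K to premise 6 (O(s -> ~r)) and O(s) yields O(~r).
With premise 8, O(~r -> ~q), the K-axiom yields O(~q).
Yet premise 2 states O(q).
We now have both O(~q) and O(q) — q is simultaneously obligatory and forbidden, violating the D-axiom.

Inconsistent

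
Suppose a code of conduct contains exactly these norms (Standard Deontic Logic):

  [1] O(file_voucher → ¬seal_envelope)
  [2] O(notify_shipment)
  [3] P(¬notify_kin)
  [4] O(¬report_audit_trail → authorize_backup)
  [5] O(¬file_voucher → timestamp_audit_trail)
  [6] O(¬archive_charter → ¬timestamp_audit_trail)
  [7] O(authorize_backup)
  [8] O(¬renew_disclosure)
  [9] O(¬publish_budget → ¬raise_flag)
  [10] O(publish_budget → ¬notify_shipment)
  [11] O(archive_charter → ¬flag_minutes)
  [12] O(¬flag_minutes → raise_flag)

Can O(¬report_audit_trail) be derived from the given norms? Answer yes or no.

No

Premise 4 is O(¬report_audit_trail → authorize_backup); even if O(authorize_backup) held, inferring O(¬report_audit_trail) would be affirming the consequent — invalid.
No other premise forces O(¬report_audit_trail). An ideal world satisfying every premise can still have ¬report_audit_trail false, so O(¬report_audit_trail) is not derivable.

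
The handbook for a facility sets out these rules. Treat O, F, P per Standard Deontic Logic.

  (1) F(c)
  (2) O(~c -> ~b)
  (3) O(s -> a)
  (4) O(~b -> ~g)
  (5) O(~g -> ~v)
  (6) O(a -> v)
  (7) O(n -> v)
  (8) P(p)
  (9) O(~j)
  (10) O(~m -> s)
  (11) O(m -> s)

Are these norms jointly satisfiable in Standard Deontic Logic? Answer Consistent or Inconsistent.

Inconsistent

Premises 11 and 10 cover both cases: O(m -> s) and O(~m -> s). Since m ∨ ~m is a tautology, O(s) follows.
Premise 3 is O(s -> a); since O(s), deontic closure gives O(a).
Premise 6 is O(a -> v); since O(a), deontic closure gives O(v).
Premise 5, O(~g -> ~v), contraposes to O(v -> g); with O(v) we get O(g).
The contrapositive of premise 4 (O(~b -> ~g)) is O(g -> b), and O(g) is already established, so O(b).
Premise 2 is O(~c -> ~b); contrapositively O(b -> c). Since O(b) holds, K gives O(c).
But premise 1, F(c), means O(~c).
We now have both O(c) and O(~c) — c is simultaneously obligatory and forbidden, violating the D-axiom.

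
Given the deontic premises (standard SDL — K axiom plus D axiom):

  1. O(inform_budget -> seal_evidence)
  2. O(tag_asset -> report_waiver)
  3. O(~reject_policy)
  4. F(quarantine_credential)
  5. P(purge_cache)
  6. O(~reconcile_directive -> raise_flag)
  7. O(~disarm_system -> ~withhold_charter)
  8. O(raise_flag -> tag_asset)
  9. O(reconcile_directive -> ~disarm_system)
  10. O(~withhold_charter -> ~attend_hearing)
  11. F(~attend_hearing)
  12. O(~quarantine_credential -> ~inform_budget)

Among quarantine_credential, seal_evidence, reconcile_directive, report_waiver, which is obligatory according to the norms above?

Premise 11 is F(~attend_hearing), i.e. O(attend_hearing).
Premise 10, O(~withhold_charter -> ~attend_hearing), contraposes to O(attend_hearing -> withhold_charter); with O(attend_hearing) we get O(withhold_charter).
The contrapositive of premise 7 (O(~disarm_system -> ~withhold_charter)) is O(withhold_charter -> disarm_system), and O(withhold_charter) is already established, so O(disarm_system).
Premise 9, O(reconcile_directive -> ~disarm_system), contraposes to O(disarm_system -> ~reconcile_directive); with O(disarm_system) we get O(~reconcile_directive).
Applying K to premise 6 (O(~reconcile_directive -> raise_flag)) and O(~reconcile_directive) yields O(raise_flag).
Premise 8 is O(raise_flag -> tag_asset); since O(raise_flag), deontic closure gives O(tag_asset).
From O(tag_asset) and premise 2, O(tag_asset -> report_waiver), we obtain O(report_waiver).
So O(report_waiver) holds — report_waiver is obligatory. None of the other listed options is made obligatory by any chain of premises.

report_waiver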